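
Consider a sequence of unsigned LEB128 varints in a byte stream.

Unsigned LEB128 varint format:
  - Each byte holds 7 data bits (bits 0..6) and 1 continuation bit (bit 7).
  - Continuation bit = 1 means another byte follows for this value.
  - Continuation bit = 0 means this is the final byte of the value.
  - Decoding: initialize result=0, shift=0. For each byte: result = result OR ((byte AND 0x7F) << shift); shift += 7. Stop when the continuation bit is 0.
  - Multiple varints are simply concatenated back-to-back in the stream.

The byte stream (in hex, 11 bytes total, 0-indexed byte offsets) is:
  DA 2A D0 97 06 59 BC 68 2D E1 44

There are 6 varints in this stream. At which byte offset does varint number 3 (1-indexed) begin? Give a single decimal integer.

  byte[0]=0xDA cont=1 payload=0x5A=90: acc |= 90<<0 -> acc=90 shift=7
  byte[1]=0x2A cont=0 payload=0x2A=42: acc |= 42<<7 -> acc=5466 shift=14 [end]
Varint 1: bytes[0:2] = DA 2A -> value 5466 (2 byte(s))
  byte[2]=0xD0 cont=1 payload=0x50=80: acc |= 80<<0 -> acc=80 shift=7
  byte[3]=0x97 cont=1 payload=0x17=23: acc |= 23<<7 -> acc=3024 shift=14
  byte[4]=0x06 cont=0 payload=0x06=6: acc |= 6<<14 -> acc=101328 shift=21 [end]
Varint 2: bytes[2:5] = D0 97 06 -> value 101328 (3 byte(s))
  byte[5]=0x59 cont=0 payload=0x59=89: acc |= 89<<0 -> acc=89 shift=7 [end]
Varint 3: bytes[5:6] = 59 -> value 89 (1 byte(s))
  byte[6]=0xBC cont=1 payload=0x3C=60: acc |= 60<<0 -> acc=60 shift=7
  byte[7]=0x68 cont=0 payload=0x68=104: acc |= 104<<7 -> acc=13372 shift=14 [end]
Varint 4: bytes[6:8] = BC 68 -> value 13372 (2 byte(s))
  byte[8]=0x2D cont=0 payload=0x2D=45: acc |= 45<<0 -> acc=45 shift=7 [end]
Varint 5: bytes[8:9] = 2D -> value 45 (1 byte(s))
  byte[9]=0xE1 cont=1 payload=0x61=97: acc |= 97<<0 -> acc=97 shift=7
  byte[10]=0x44 cont=0 payload=0x44=68: acc |= 68<<7 -> acc=8801 shift=14 [end]
Varint 6: bytes[9:11] = E1 44 -> value 8801 (2 byte(s))

Answer: 5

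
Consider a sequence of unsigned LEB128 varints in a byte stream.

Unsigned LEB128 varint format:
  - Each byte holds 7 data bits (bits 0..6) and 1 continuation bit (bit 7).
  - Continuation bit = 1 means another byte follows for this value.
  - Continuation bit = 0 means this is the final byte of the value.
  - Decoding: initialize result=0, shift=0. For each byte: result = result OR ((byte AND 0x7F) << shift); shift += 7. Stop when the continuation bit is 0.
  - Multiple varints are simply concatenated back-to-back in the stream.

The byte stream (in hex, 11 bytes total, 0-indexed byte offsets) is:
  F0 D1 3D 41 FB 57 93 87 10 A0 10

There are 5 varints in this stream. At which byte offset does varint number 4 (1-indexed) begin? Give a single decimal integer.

  byte[0]=0xF0 cont=1 payload=0x70=112: acc |= 112<<0 -> acc=112 shift=7
  byte[1]=0xD1 cont=1 payload=0x51=81: acc |= 81<<7 -> acc=10480 shift=14
  byte[2]=0x3D cont=0 payload=0x3D=61: acc |= 61<<14 -> acc=1009904 shift=21 [end]
Varint 1: bytes[0:3] = F0 D1 3D -> value 1009904 (3 byte(s))
  byte[3]=0x41 cont=0 payload=0x41=65: acc |= 65<<0 -> acc=65 shift=7 [end]
Varint 2: bytes[3:4] = 41 -> value 65 (1 byte(s))
  byte[4]=0xFB cont=1 payload=0x7B=123: acc |= 123<<0 -> acc=123 shift=7
  byte[5]=0x57 cont=0 payload=0x57=87: acc |= 87<<7 -> acc=11259 shift=14 [end]
Varint 3: bytes[4:6] = FB 57 -> value 11259 (2 byte(s))
  byte[6]=0x93 cont=1 payload=0x13=19: acc |= 19<<0 -> acc=19 shift=7
  byte[7]=0x87 cont=1 payload=0x07=7: acc |= 7<<7 -> acc=915 shift=14
  byte[8]=0x10 cont=0 payload=0x10=16: acc |= 16<<14 -> acc=263059 shift=21 [end]
Varint 4: bytes[6:9] = 93 87 10 -> value 263059 (3 byte(s))
  byte[9]=0xA0 cont=1 payload=0x20=32: acc |= 32<<0 -> acc=32 shift=7
  byte[10]=0x10 cont=0 payload=0x10=16: acc |= 16<<7 -> acc=2080 shift=14 [end]
Varint 5: bytes[9:11] = A0 10 -> value 2080 (2 byte(s))

Answer: 6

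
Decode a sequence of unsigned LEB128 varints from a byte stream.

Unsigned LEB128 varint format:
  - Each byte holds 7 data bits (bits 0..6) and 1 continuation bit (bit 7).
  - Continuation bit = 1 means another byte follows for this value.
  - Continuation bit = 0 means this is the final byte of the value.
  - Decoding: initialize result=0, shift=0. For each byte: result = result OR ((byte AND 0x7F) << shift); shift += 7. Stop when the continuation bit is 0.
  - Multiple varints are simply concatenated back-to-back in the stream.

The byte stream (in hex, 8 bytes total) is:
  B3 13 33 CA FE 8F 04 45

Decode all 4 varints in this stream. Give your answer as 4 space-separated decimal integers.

Answer: 2483 51 8650570 69

Derivation:
  byte[0]=0xB3 cont=1 payload=0x33=51: acc |= 51<<0 -> acc=51 shift=7
  byte[1]=0x13 cont=0 payload=0x13=19: acc |= 19<<7 -> acc=2483 shift=14 [end]
Varint 1: bytes[0:2] = B3 13 -> value 2483 (2 byte(s))
  byte[2]=0x33 cont=0 payload=0x33=51: acc |= 51<<0 -> acc=51 shift=7 [end]
Varint 2: bytes[2:3] = 33 -> value 51 (1 byte(s))
  byte[3]=0xCA cont=1 payload=0x4A=74: acc |= 74<<0 -> acc=74 shift=7
  byte[4]=0xFE cont=1 payload=0x7E=126: acc |= 126<<7 -> acc=16202 shift=14
  byte[5]=0x8F cont=1 payload=0x0F=15: acc |= 15<<14 -> acc=261962 shift=21
  byte[6]=0x04 cont=0 payload=0x04=4: acc |= 4<<21 -> acc=8650570 shift=28 [end]
Varint 3: bytes[3:7] = CA FE 8F 04 -> value 8650570 (4 byte(s))
  byte[7]=0x45 cont=0 payload=0x45=69: acc |= 69<<0 -> acc=69 shift=7 [end]
Varint 4: bytes[7:8] = 45 -> value 69 (1 byte(s))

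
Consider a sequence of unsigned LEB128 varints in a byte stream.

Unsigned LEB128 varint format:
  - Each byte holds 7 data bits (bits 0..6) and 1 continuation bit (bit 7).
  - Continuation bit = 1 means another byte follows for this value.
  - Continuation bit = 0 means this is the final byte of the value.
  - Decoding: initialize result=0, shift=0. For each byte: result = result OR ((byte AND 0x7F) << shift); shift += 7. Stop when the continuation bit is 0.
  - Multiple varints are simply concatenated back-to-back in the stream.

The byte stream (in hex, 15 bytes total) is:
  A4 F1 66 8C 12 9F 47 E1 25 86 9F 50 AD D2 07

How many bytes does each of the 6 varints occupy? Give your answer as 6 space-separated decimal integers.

  byte[0]=0xA4 cont=1 payload=0x24=36: acc |= 36<<0 -> acc=36 shift=7
  byte[1]=0xF1 cont=1 payload=0x71=113: acc |= 113<<7 -> acc=14500 shift=14
  byte[2]=0x66 cont=0 payload=0x66=102: acc |= 102<<14 -> acc=1685668 shift=21 [end]
Varint 1: bytes[0:3] = A4 F1 66 -> value 1685668 (3 byte(s))
  byte[3]=0x8C cont=1 payload=0x0C=12: acc |= 12<<0 -> acc=12 shift=7
  byte[4]=0x12 cont=0 payload=0x12=18: acc |= 18<<7 -> acc=2316 shift=14 [end]
Varint 2: bytes[3:5] = 8C 12 -> value 2316 (2 byte(s))
  byte[5]=0x9F cont=1 payload=0x1F=31: acc |= 31<<0 -> acc=31 shift=7
  byte[6]=0x47 cont=0 payload=0x47=71: acc |= 71<<7 -> acc=9119 shift=14 [end]
Varint 3: bytes[5:7] = 9F 47 -> value 9119 (2 byte(s))
  byte[7]=0xE1 cont=1 payload=0x61=97: acc |= 97<<0 -> acc=97 shift=7
  byte[8]=0x25 cont=0 payload=0x25=37: acc |= 37<<7 -> acc=4833 shift=14 [end]
Varint 4: bytes[7:9] = E1 25 -> value 4833 (2 byte(s))
  byte[9]=0x86 cont=1 payload=0x06=6: acc |= 6<<0 -> acc=6 shift=7
  byte[10]=0x9F cont=1 payload=0x1F=31: acc |= 31<<7 -> acc=3974 shift=14
  byte[11]=0x50 cont=0 payload=0x50=80: acc |= 80<<14 -> acc=1314694 shift=21 [end]
Varint 5: bytes[9:12] = 86 9F 50 -> value 1314694 (3 byte(s))
  byte[12]=0xAD cont=1 payload=0x2D=45: acc |= 45<<0 -> acc=45 shift=7
  byte[13]=0xD2 cont=1 payload=0x52=82: acc |= 82<<7 -> acc=10541 shift=14
  byte[14]=0x07 cont=0 payload=0x07=7: acc |= 7<<14 -> acc=125229 shift=21 [end]
Varint 6: bytes[12:15] = AD D2 07 -> value 125229 (3 byte(s))

Answer: 3 2 2 2 3 3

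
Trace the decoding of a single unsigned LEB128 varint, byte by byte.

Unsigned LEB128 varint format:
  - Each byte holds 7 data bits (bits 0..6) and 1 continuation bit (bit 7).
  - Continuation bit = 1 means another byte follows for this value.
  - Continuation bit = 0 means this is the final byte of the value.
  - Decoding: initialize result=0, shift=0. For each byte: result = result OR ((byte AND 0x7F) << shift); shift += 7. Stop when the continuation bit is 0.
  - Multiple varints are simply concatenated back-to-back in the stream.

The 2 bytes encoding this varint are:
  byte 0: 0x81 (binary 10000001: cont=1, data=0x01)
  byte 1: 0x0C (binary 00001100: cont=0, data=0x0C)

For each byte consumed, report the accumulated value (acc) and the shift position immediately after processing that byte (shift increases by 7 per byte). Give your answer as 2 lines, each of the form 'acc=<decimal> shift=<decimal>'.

Answer: acc=1 shift=7
acc=1537 shift=14

Derivation:
byte 0=0x81: payload=0x01=1, contrib = 1<<0 = 1; acc -> 1, shift -> 7
byte 1=0x0C: payload=0x0C=12, contrib = 12<<7 = 1536; acc -> 1537, shift -> 14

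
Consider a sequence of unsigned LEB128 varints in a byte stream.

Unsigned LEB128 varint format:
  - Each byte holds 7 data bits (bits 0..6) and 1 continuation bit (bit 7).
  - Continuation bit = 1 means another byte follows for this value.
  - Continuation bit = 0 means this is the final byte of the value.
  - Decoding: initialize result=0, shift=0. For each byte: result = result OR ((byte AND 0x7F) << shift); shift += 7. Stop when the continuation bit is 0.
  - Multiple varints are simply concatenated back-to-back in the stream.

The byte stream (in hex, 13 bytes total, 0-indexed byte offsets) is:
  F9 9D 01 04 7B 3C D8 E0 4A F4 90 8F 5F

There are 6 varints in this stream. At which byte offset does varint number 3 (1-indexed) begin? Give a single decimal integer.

  byte[0]=0xF9 cont=1 payload=0x79=121: acc |= 121<<0 -> acc=121 shift=7
  byte[1]=0x9D cont=1 payload=0x1D=29: acc |= 29<<7 -> acc=3833 shift=14
  byte[2]=0x01 cont=0 payload=0x01=1: acc |= 1<<14 -> acc=20217 shift=21 [end]
Varint 1: bytes[0:3] = F9 9D 01 -> value 20217 (3 byte(s))
  byte[3]=0x04 cont=0 payload=0x04=4: acc |= 4<<0 -> acc=4 shift=7 [end]
Varint 2: bytes[3:4] = 04 -> value 4 (1 byte(s))
  byte[4]=0x7B cont=0 payload=0x7B=123: acc |= 123<<0 -> acc=123 shift=7 [end]
Varint 3: bytes[4:5] = 7B -> value 123 (1 byte(s))
  byte[5]=0x3C cont=0 payload=0x3C=60: acc |= 60<<0 -> acc=60 shift=7 [end]
Varint 4: bytes[5:6] = 3C -> value 60 (1 byte(s))
  byte[6]=0xD8 cont=1 payload=0x58=88: acc |= 88<<0 -> acc=88 shift=7
  byte[7]=0xE0 cont=1 payload=0x60=96: acc |= 96<<7 -> acc=12376 shift=14
  byte[8]=0x4A cont=0 payload=0x4A=74: acc |= 74<<14 -> acc=1224792 shift=21 [end]
Varint 5: bytes[6:9] = D8 E0 4A -> value 1224792 (3 byte(s))
  byte[9]=0xF4 cont=1 payload=0x74=116: acc |= 116<<0 -> acc=116 shift=7
  byte[10]=0x90 cont=1 payload=0x10=16: acc |= 16<<7 -> acc=2164 shift=14
  byte[11]=0x8F cont=1 payload=0x0F=15: acc |= 15<<14 -> acc=247924 shift=21
  byte[12]=0x5F cont=0 payload=0x5F=95: acc |= 95<<21 -> acc=199477364 shift=28 [end]
Varint 6: bytes[9:13] = F4 90 8F 5F -> value 199477364 (4 byte(s))

Answer: 4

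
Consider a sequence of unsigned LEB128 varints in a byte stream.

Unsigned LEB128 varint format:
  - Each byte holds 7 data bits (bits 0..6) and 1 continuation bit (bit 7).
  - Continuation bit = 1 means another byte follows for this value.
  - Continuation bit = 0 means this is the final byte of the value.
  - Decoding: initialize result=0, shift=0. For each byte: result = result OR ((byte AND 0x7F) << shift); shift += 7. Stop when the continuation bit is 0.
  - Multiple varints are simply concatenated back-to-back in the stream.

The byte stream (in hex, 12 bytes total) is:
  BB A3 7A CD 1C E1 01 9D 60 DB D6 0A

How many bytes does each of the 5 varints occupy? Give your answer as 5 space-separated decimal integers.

  byte[0]=0xBB cont=1 payload=0x3B=59: acc |= 59<<0 -> acc=59 shift=7
  byte[1]=0xA3 cont=1 payload=0x23=35: acc |= 35<<7 -> acc=4539 shift=14
  byte[2]=0x7A cont=0 payload=0x7A=122: acc |= 122<<14 -> acc=2003387 shift=21 [end]
Varint 1: bytes[0:3] = BB A3 7A -> value 2003387 (3 byte(s))
  byte[3]=0xCD cont=1 payload=0x4D=77: acc |= 77<<0 -> acc=77 shift=7
  byte[4]=0x1C cont=0 payload=0x1C=28: acc |= 28<<7 -> acc=3661 shift=14 [end]
Varint 2: bytes[3:5] = CD 1C -> value 3661 (2 byte(s))
  byte[5]=0xE1 cont=1 payload=0x61=97: acc |= 97<<0 -> acc=97 shift=7
  byte[6]=0x01 cont=0 payload=0x01=1: acc |= 1<<7 -> acc=225 shift=14 [end]
Varint 3: bytes[5:7] = E1 01 -> value 225 (2 byte(s))
  byte[7]=0x9D cont=1 payload=0x1D=29: acc |= 29<<0 -> acc=29 shift=7
  byte[8]=0x60 cont=0 payload=0x60=96: acc |= 96<<7 -> acc=12317 shift=14 [end]
Varint 4: bytes[7:9] = 9D 60 -> value 12317 (2 byte(s))
  byte[9]=0xDB cont=1 payload=0x5B=91: acc |= 91<<0 -> acc=91 shift=7
  byte[10]=0xD6 cont=1 payload=0x56=86: acc |= 86<<7 -> acc=11099 shift=14
  byte[11]=0x0A cont=0 payload=0x0A=10: acc |= 10<<14 -> acc=174939 shift=21 [end]
Varint 5: bytes[9:12] = DB D6 0A -> value 174939 (3 byte(s))

Answer: 3 2 2 2 3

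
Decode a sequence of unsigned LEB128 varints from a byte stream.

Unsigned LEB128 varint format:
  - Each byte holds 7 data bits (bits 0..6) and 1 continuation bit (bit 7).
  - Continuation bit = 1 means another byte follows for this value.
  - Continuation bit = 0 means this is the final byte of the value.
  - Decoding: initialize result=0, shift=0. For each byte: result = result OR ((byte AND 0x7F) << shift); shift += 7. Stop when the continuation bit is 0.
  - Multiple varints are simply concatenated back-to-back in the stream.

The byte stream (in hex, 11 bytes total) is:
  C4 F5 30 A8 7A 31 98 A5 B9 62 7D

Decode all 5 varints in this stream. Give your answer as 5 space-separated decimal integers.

  byte[0]=0xC4 cont=1 payload=0x44=68: acc |= 68<<0 -> acc=68 shift=7
  byte[1]=0xF5 cont=1 payload=0x75=117: acc |= 117<<7 -> acc=15044 shift=14
  byte[2]=0x30 cont=0 payload=0x30=48: acc |= 48<<14 -> acc=801476 shift=21 [end]
Varint 1: bytes[0:3] = C4 F5 30 -> value 801476 (3 byte(s))
  byte[3]=0xA8 cont=1 payload=0x28=40: acc |= 40<<0 -> acc=40 shift=7
  byte[4]=0x7A cont=0 payload=0x7A=122: acc |= 122<<7 -> acc=15656 shift=14 [end]
Varint 2: bytes[3:5] = A8 7A -> value 15656 (2 byte(s))
  byte[5]=0x31 cont=0 payload=0x31=49: acc |= 49<<0 -> acc=49 shift=7 [end]
Varint 3: bytes[5:6] = 31 -> value 49 (1 byte(s))
  byte[6]=0x98 cont=1 payload=0x18=24: acc |= 24<<0 -> acc=24 shift=7
  byte[7]=0xA5 cont=1 payload=0x25=37: acc |= 37<<7 -> acc=4760 shift=14
  byte[8]=0xB9 cont=1 payload=0x39=57: acc |= 57<<14 -> acc=938648 shift=21
  byte[9]=0x62 cont=0 payload=0x62=98: acc |= 98<<21 -> acc=206459544 shift=28 [end]
Varint 4: bytes[6:10] = 98 A5 B9 62 -> value 206459544 (4 byte(s))
  byte[10]=0x7D cont=0 payload=0x7D=125: acc |= 125<<0 -> acc=125 shift=7 [end]
Varint 5: bytes[10:11] = 7D -> value 125 (1 byte(s))

Answer: 801476 15656 49 206459544 125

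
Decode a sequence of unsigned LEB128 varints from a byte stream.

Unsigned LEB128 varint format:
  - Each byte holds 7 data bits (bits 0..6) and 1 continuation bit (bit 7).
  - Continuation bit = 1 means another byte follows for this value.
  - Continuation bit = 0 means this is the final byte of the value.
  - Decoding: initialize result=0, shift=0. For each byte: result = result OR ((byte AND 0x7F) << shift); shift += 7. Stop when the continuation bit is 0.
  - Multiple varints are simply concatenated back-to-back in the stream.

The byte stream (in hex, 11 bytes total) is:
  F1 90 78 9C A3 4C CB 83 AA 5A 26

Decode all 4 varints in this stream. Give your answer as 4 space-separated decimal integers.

Answer: 1968241 1249692 189432267 38

Derivation:
  byte[0]=0xF1 cont=1 payload=0x71=113: acc |= 113<<0 -> acc=113 shift=7
  byte[1]=0x90 cont=1 payload=0x10=16: acc |= 16<<7 -> acc=2161 shift=14
  byte[2]=0x78 cont=0 payload=0x78=120: acc |= 120<<14 -> acc=1968241 shift=21 [end]
Varint 1: bytes[0:3] = F1 90 78 -> value 1968241 (3 byte(s))
  byte[3]=0x9C cont=1 payload=0x1C=28: acc |= 28<<0 -> acc=28 shift=7
  byte[4]=0xA3 cont=1 payload=0x23=35: acc |= 35<<7 -> acc=4508 shift=14
  byte[5]=0x4C cont=0 payload=0x4C=76: acc |= 76<<14 -> acc=1249692 shift=21 [end]
Varint 2: bytes[3:6] = 9C A3 4C -> value 1249692 (3 byte(s))
  byte[6]=0xCB cont=1 payload=0x4B=75: acc |= 75<<0 -> acc=75 shift=7
  byte[7]=0x83 cont=1 payload=0x03=3: acc |= 3<<7 -> acc=459 shift=14
  byte[8]=0xAA cont=1 payload=0x2A=42: acc |= 42<<14 -> acc=688587 shift=21
  byte[9]=0x5A cont=0 payload=0x5A=90: acc |= 90<<21 -> acc=189432267 shift=28 [end]
Varint 3: bytes[6:10] = CB 83 AA 5A -> value 189432267 (4 byte(s))
  byte[10]=0x26 cont=0 payload=0x26=38: acc |= 38<<0 -> acc=38 shift=7 [end]
Varint 4: bytes[10:11] = 26 -> value 38 (1 byte(s))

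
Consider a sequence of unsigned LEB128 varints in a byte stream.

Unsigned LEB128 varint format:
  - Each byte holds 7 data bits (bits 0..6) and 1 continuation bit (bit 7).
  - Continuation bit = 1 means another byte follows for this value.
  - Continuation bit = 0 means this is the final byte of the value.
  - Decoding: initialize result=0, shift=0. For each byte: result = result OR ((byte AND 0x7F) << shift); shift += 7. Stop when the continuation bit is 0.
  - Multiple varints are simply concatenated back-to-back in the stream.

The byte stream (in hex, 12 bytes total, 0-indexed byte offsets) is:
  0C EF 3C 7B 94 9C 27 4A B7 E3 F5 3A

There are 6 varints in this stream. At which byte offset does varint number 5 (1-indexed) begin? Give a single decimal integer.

Answer: 7

Derivation:
  byte[0]=0x0C cont=0 payload=0x0C=12: acc |= 12<<0 -> acc=12 shift=7 [end]
Varint 1: bytes[0:1] = 0C -> value 12 (1 byte(s))
  byte[1]=0xEF cont=1 payload=0x6F=111: acc |= 111<<0 -> acc=111 shift=7
  byte[2]=0x3C cont=0 payload=0x3C=60: acc |= 60<<7 -> acc=7791 shift=14 [end]
Varint 2: bytes[1:3] = EF 3C -> value 7791 (2 byte(s))
  byte[3]=0x7B cont=0 payload=0x7B=123: acc |= 123<<0 -> acc=123 shift=7 [end]
Varint 3: bytes[3:4] = 7B -> value 123 (1 byte(s))
  byte[4]=0x94 cont=1 payload=0x14=20: acc |= 20<<0 -> acc=20 shift=7
  byte[5]=0x9C cont=1 payload=0x1C=28: acc |= 28<<7 -> acc=3604 shift=14
  byte[6]=0x27 cont=0 payload=0x27=39: acc |= 39<<14 -> acc=642580 shift=21 [end]
Varint 4: bytes[4:7] = 94 9C 27 -> value 642580 (3 byte(s))
  byte[7]=0x4A cont=0 payload=0x4A=74: acc |= 74<<0 -> acc=74 shift=7 [end]
Varint 5: bytes[7:8] = 4A -> value 74 (1 byte(s))
  byte[8]=0xB7 cont=1 payload=0x37=55: acc |= 55<<0 -> acc=55 shift=7
  byte[9]=0xE3 cont=1 payload=0x63=99: acc |= 99<<7 -> acc=12727 shift=14
  byte[10]=0xF5 cont=1 payload=0x75=117: acc |= 117<<14 -> acc=1929655 shift=21
  byte[11]=0x3A cont=0 payload=0x3A=58: acc |= 58<<21 -> acc=123564471 shift=28 [end]
Varint 6: bytes[8:12] = B7 E3 F5 3A -> value 123564471 (4 byte(s))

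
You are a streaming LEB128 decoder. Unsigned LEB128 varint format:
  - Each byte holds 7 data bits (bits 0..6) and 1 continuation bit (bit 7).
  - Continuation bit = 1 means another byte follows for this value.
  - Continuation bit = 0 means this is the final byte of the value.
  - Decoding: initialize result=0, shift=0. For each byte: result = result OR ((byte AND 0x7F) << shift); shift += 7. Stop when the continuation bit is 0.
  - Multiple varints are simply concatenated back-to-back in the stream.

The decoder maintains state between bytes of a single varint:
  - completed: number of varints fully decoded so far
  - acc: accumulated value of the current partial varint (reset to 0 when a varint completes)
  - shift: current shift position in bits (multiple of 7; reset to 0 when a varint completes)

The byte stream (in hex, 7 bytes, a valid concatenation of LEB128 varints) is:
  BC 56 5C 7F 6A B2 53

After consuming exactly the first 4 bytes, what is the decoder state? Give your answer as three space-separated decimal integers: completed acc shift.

byte[0]=0xBC cont=1 payload=0x3C: acc |= 60<<0 -> completed=0 acc=60 shift=7
byte[1]=0x56 cont=0 payload=0x56: varint #1 complete (value=11068); reset -> completed=1 acc=0 shift=0
byte[2]=0x5C cont=0 payload=0x5C: varint #2 complete (value=92); reset -> completed=2 acc=0 shift=0
byte[3]=0x7F cont=0 payload=0x7F: varint #3 complete (value=127); reset -> completed=3 acc=0 shift=0

Answer: 3 0 0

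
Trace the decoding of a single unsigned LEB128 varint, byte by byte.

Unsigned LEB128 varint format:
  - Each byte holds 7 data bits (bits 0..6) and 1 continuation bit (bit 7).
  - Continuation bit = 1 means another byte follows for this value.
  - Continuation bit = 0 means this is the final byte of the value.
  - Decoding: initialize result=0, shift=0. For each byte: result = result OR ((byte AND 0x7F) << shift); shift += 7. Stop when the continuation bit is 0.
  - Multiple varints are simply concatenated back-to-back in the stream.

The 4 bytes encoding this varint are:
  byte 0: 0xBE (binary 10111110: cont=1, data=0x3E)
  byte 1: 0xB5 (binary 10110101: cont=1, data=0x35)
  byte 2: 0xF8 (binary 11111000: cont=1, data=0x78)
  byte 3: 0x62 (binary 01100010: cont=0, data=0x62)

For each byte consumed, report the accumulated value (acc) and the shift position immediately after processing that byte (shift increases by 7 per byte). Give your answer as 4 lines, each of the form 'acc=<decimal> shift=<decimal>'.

byte 0=0xBE: payload=0x3E=62, contrib = 62<<0 = 62; acc -> 62, shift -> 7
byte 1=0xB5: payload=0x35=53, contrib = 53<<7 = 6784; acc -> 6846, shift -> 14
byte 2=0xF8: payload=0x78=120, contrib = 120<<14 = 1966080; acc -> 1972926, shift -> 21
byte 3=0x62: payload=0x62=98, contrib = 98<<21 = 205520896; acc -> 207493822, shift -> 28

Answer: acc=62 shift=7
acc=6846 shift=14
acc=1972926 shift=21
acc=207493822 shift=28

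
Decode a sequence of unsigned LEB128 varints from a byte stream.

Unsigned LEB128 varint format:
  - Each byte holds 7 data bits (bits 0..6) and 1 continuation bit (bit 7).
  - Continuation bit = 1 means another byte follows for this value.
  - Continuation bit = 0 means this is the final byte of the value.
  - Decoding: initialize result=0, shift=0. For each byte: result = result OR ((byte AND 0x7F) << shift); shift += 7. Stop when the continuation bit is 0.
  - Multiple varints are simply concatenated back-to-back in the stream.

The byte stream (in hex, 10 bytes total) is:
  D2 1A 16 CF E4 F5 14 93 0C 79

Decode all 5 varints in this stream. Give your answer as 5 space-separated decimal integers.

  byte[0]=0xD2 cont=1 payload=0x52=82: acc |= 82<<0 -> acc=82 shift=7
  byte[1]=0x1A cont=0 payload=0x1A=26: acc |= 26<<7 -> acc=3410 shift=14 [end]
Varint 1: bytes[0:2] = D2 1A -> value 3410 (2 byte(s))
  byte[2]=0x16 cont=0 payload=0x16=22: acc |= 22<<0 -> acc=22 shift=7 [end]
Varint 2: bytes[2:3] = 16 -> value 22 (1 byte(s))
  byte[3]=0xCF cont=1 payload=0x4F=79: acc |= 79<<0 -> acc=79 shift=7
  byte[4]=0xE4 cont=1 payload=0x64=100: acc |= 100<<7 -> acc=12879 shift=14
  byte[5]=0xF5 cont=1 payload=0x75=117: acc |= 117<<14 -> acc=1929807 shift=21
  byte[6]=0x14 cont=0 payload=0x14=20: acc |= 20<<21 -> acc=43872847 shift=28 [end]
Varint 3: bytes[3:7] = CF E4 F5 14 -> value 43872847 (4 byte(s))
  byte[7]=0x93 cont=1 payload=0x13=19: acc |= 19<<0 -> acc=19 shift=7
  byte[8]=0x0C cont=0 payload=0x0C=12: acc |= 12<<7 -> acc=1555 shift=14 [end]
Varint 4: bytes[7:9] = 93 0C -> value 1555 (2 byte(s))
  byte[9]=0x79 cont=0 payload=0x79=121: acc |= 121<<0 -> acc=121 shift=7 [end]
Varint 5: bytes[9:10] = 79 -> value 121 (1 byte(s))

Answer: 3410 22 43872847 1555 121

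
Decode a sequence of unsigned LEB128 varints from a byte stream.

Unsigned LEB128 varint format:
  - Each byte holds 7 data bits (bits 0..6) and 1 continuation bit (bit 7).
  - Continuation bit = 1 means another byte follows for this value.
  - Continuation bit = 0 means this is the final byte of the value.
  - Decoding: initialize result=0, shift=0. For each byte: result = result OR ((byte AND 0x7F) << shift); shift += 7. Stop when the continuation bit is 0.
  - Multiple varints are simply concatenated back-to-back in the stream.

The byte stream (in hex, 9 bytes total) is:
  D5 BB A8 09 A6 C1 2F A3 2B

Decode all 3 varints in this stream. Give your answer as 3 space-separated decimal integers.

  byte[0]=0xD5 cont=1 payload=0x55=85: acc |= 85<<0 -> acc=85 shift=7
  byte[1]=0xBB cont=1 payload=0x3B=59: acc |= 59<<7 -> acc=7637 shift=14
  byte[2]=0xA8 cont=1 payload=0x28=40: acc |= 40<<14 -> acc=662997 shift=21
  byte[3]=0x09 cont=0 payload=0x09=9: acc |= 9<<21 -> acc=19537365 shift=28 [end]
Varint 1: bytes[0:4] = D5 BB A8 09 -> value 19537365 (4 byte(s))
  byte[4]=0xA6 cont=1 payload=0x26=38: acc |= 38<<0 -> acc=38 shift=7
  byte[5]=0xC1 cont=1 payload=0x41=65: acc |= 65<<7 -> acc=8358 shift=14
  byte[6]=0x2F cont=0 payload=0x2F=47: acc |= 47<<14 -> acc=778406 shift=21 [end]
Varint 2: bytes[4:7] = A6 C1 2F -> value 778406 (3 byte(s))
  byte[7]=0xA3 cont=1 payload=0x23=35: acc |= 35<<0 -> acc=35 shift=7
  byte[8]=0x2B cont=0 payload=0x2B=43: acc |= 43<<7 -> acc=5539 shift=14 [end]
Varint 3: bytes[7:9] = A3 2B -> value 5539 (2 byte(s))

Answer: 19537365 778406 5539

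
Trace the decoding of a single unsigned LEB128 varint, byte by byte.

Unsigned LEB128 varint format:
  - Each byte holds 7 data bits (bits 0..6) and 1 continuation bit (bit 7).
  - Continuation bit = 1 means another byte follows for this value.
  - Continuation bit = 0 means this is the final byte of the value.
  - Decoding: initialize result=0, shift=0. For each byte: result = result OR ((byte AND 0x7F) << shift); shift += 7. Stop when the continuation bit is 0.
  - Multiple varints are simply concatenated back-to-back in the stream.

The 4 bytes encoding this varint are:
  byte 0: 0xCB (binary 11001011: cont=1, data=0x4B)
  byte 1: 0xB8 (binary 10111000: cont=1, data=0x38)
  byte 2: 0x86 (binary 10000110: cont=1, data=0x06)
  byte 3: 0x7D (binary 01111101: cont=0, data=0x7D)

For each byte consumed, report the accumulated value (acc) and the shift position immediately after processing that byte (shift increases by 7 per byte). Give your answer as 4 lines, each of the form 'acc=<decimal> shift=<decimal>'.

byte 0=0xCB: payload=0x4B=75, contrib = 75<<0 = 75; acc -> 75, shift -> 7
byte 1=0xB8: payload=0x38=56, contrib = 56<<7 = 7168; acc -> 7243, shift -> 14
byte 2=0x86: payload=0x06=6, contrib = 6<<14 = 98304; acc -> 105547, shift -> 21
byte 3=0x7D: payload=0x7D=125, contrib = 125<<21 = 262144000; acc -> 262249547, shift -> 28

Answer: acc=75 shift=7
acc=7243 shift=14
acc=105547 shift=21
acc=262249547 shift=28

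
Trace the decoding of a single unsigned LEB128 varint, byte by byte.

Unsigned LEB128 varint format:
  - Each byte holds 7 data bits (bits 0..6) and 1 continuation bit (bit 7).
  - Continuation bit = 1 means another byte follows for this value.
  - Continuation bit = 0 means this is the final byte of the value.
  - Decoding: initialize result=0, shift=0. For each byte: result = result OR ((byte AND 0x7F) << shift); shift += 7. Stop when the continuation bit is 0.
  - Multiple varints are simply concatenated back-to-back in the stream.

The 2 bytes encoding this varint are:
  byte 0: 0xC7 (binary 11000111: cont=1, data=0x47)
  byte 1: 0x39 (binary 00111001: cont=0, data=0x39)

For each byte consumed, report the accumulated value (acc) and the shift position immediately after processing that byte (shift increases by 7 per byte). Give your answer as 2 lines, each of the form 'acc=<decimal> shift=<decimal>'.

Answer: acc=71 shift=7
acc=7367 shift=14

Derivation:
byte 0=0xC7: payload=0x47=71, contrib = 71<<0 = 71; acc -> 71, shift -> 7
byte 1=0x39: payload=0x39=57, contrib = 57<<7 = 7296; acc -> 7367, shift -> 14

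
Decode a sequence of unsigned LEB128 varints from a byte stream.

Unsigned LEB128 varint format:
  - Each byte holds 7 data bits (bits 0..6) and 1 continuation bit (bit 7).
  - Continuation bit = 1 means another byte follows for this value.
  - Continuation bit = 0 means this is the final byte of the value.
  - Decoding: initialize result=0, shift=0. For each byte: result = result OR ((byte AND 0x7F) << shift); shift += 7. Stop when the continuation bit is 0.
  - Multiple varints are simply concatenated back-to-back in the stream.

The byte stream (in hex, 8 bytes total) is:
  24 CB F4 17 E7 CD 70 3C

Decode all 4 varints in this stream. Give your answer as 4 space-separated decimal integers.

  byte[0]=0x24 cont=0 payload=0x24=36: acc |= 36<<0 -> acc=36 shift=7 [end]
Varint 1: bytes[0:1] = 24 -> value 36 (1 byte(s))
  byte[1]=0xCB cont=1 payload=0x4B=75: acc |= 75<<0 -> acc=75 shift=7
  byte[2]=0xF4 cont=1 payload=0x74=116: acc |= 116<<7 -> acc=14923 shift=14
  byte[3]=0x17 cont=0 payload=0x17=23: acc |= 23<<14 -> acc=391755 shift=21 [end]
Varint 2: bytes[1:4] = CB F4 17 -> value 391755 (3 byte(s))
  byte[4]=0xE7 cont=1 payload=0x67=103: acc |= 103<<0 -> acc=103 shift=7
  byte[5]=0xCD cont=1 payload=0x4D=77: acc |= 77<<7 -> acc=9959 shift=14
  byte[6]=0x70 cont=0 payload=0x70=112: acc |= 112<<14 -> acc=1844967 shift=21 [end]
Varint 3: bytes[4:7] = E7 CD 70 -> value 1844967 (3 byte(s))
  byte[7]=0x3C cont=0 payload=0x3C=60: acc |= 60<<0 -> acc=60 shift=7 [end]
Varint 4: bytes[7:8] = 3C -> value 60 (1 byte(s))

Answer: 36 391755 1844967 60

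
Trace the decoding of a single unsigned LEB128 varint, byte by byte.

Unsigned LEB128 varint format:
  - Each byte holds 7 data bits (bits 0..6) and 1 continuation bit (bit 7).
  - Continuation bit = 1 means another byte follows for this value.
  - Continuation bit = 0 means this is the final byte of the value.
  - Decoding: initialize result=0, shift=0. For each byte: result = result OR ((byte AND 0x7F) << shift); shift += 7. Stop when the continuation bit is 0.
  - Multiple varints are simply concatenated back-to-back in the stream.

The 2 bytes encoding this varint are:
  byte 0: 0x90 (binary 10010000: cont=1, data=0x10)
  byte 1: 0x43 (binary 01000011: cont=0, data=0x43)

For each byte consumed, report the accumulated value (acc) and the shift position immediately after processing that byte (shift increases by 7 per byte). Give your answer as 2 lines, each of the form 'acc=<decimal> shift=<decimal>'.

Answer: acc=16 shift=7
acc=8592 shift=14

Derivation:
byte 0=0x90: payload=0x10=16, contrib = 16<<0 = 16; acc -> 16, shift -> 7
byte 1=0x43: payload=0x43=67, contrib = 67<<7 = 8576; acc -> 8592, shift -> 14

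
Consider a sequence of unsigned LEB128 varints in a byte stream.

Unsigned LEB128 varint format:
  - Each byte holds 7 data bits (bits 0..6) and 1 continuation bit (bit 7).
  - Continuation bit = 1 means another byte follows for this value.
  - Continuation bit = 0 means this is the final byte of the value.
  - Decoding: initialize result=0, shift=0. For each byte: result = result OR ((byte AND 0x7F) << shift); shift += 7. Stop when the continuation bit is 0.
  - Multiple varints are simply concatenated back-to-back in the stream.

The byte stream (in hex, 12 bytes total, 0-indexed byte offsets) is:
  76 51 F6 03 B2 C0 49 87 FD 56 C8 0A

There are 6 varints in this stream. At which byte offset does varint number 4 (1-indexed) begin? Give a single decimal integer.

Answer: 4

Derivation:
  byte[0]=0x76 cont=0 payload=0x76=118: acc |= 118<<0 -> acc=118 shift=7 [end]
Varint 1: bytes[0:1] = 76 -> value 118 (1 byte(s))
  byte[1]=0x51 cont=0 payload=0x51=81: acc |= 81<<0 -> acc=81 shift=7 [end]
Varint 2: bytes[1:2] = 51 -> value 81 (1 byte(s))
  byte[2]=0xF6 cont=1 payload=0x76=118: acc |= 118<<0 -> acc=118 shift=7
  byte[3]=0x03 cont=0 payload=0x03=3: acc |= 3<<7 -> acc=502 shift=14 [end]
Varint 3: bytes[2:4] = F6 03 -> value 502 (2 byte(s))
  byte[4]=0xB2 cont=1 payload=0x32=50: acc |= 50<<0 -> acc=50 shift=7
  byte[5]=0xC0 cont=1 payload=0x40=64: acc |= 64<<7 -> acc=8242 shift=14
  byte[6]=0x49 cont=0 payload=0x49=73: acc |= 73<<14 -> acc=1204274 shift=21 [end]
Varint 4: bytes[4:7] = B2 C0 49 -> value 1204274 (3 byte(s))
  byte[7]=0x87 cont=1 payload=0x07=7: acc |= 7<<0 -> acc=7 shift=7
  byte[8]=0xFD cont=1 payload=0x7D=125: acc |= 125<<7 -> acc=16007 shift=14
  byte[9]=0x56 cont=0 payload=0x56=86: acc |= 86<<14 -> acc=1425031 shift=21 [end]
Varint 5: bytes[7:10] = 87 FD 56 -> value 1425031 (3 byte(s))
  byte[10]=0xC8 cont=1 payload=0x48=72: acc |= 72<<0 -> acc=72 shift=7
  byte[11]=0x0A cont=0 payload=0x0A=10: acc |= 10<<7 -> acc=1352 shift=14 [end]
Varint 6: bytes[10:12] = C8 0A -> value 1352 (2 byte(s))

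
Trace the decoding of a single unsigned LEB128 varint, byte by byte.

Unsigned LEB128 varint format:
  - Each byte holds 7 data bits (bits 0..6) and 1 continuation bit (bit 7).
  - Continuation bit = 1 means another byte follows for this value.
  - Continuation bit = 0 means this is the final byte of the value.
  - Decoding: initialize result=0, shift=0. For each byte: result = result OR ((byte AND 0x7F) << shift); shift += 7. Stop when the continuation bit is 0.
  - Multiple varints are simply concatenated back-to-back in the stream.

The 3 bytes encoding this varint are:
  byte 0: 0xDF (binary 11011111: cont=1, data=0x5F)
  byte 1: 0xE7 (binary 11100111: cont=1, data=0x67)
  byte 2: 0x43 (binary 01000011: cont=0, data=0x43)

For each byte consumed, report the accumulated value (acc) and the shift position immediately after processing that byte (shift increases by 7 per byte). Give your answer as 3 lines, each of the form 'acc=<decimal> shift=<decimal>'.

byte 0=0xDF: payload=0x5F=95, contrib = 95<<0 = 95; acc -> 95, shift -> 7
byte 1=0xE7: payload=0x67=103, contrib = 103<<7 = 13184; acc -> 13279, shift -> 14
byte 2=0x43: payload=0x43=67, contrib = 67<<14 = 1097728; acc -> 1111007, shift -> 21

Answer: acc=95 shift=7
acc=13279 shift=14
acc=1111007 shift=21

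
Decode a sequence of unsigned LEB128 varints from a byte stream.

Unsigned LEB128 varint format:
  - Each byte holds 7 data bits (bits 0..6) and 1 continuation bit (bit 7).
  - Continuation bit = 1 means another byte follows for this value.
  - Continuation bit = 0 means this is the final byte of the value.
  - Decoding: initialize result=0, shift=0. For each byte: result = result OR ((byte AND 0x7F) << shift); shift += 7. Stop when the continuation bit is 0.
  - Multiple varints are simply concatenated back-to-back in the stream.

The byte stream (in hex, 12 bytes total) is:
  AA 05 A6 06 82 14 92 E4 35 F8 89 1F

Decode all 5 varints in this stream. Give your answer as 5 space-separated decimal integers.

Answer: 682 806 2562 881170 509176

Derivation:
  byte[0]=0xAA cont=1 payload=0x2A=42: acc |= 42<<0 -> acc=42 shift=7
  byte[1]=0x05 cont=0 payload=0x05=5: acc |= 5<<7 -> acc=682 shift=14 [end]
Varint 1: bytes[0:2] = AA 05 -> value 682 (2 byte(s))
  byte[2]=0xA6 cont=1 payload=0x26=38: acc |= 38<<0 -> acc=38 shift=7
  byte[3]=0x06 cont=0 payload=0x06=6: acc |= 6<<7 -> acc=806 shift=14 [end]
Varint 2: bytes[2:4] = A6 06 -> value 806 (2 byte(s))
  byte[4]=0x82 cont=1 payload=0x02=2: acc |= 2<<0 -> acc=2 shift=7
  byte[5]=0x14 cont=0 payload=0x14=20: acc |= 20<<7 -> acc=2562 shift=14 [end]
Varint 3: bytes[4:6] = 82 14 -> value 2562 (2 byte(s))
  byte[6]=0x92 cont=1 payload=0x12=18: acc |= 18<<0 -> acc=18 shift=7
  byte[7]=0xE4 cont=1 payload=0x64=100: acc |= 100<<7 -> acc=12818 shift=14
  byte[8]=0x35 cont=0 payload=0x35=53: acc |= 53<<14 -> acc=881170 shift=21 [end]
Varint 4: bytes[6:9] = 92 E4 35 -> value 881170 (3 byte(s))
  byte[9]=0xF8 cont=1 payload=0x78=120: acc |= 120<<0 -> acc=120 shift=7
  byte[10]=0x89 cont=1 payload=0x09=9: acc |= 9<<7 -> acc=1272 shift=14
  byte[11]=0x1F cont=0 payload=0x1F=31: acc |= 31<<14 -> acc=509176 shift=21 [end]
Varint 5: bytes[9:12] = F8 89 1F -> value 509176 (3 byte(s))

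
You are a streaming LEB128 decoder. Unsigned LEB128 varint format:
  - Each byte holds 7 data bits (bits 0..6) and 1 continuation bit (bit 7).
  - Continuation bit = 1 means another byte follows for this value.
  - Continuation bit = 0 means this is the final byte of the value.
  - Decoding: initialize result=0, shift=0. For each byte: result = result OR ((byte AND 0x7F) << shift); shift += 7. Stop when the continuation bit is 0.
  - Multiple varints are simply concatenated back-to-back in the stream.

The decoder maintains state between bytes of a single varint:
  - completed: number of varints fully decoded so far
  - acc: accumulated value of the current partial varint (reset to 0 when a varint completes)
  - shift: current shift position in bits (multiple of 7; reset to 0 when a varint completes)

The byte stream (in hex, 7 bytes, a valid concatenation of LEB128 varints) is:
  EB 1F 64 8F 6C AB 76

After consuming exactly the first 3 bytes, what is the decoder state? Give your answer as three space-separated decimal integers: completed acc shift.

Answer: 2 0 0

Derivation:
byte[0]=0xEB cont=1 payload=0x6B: acc |= 107<<0 -> completed=0 acc=107 shift=7
byte[1]=0x1F cont=0 payload=0x1F: varint #1 complete (value=4075); reset -> completed=1 acc=0 shift=0
byte[2]=0x64 cont=0 payload=0x64: varint #2 complete (value=100); reset -> completed=2 acc=0 shift=0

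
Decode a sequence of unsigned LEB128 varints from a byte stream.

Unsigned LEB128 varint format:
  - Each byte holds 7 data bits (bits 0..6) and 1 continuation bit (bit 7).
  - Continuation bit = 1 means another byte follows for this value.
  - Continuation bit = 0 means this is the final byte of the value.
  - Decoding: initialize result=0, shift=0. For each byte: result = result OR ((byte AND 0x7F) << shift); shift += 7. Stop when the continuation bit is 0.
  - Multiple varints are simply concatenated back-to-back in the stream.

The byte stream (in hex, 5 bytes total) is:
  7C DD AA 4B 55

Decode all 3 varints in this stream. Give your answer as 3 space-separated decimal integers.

  byte[0]=0x7C cont=0 payload=0x7C=124: acc |= 124<<0 -> acc=124 shift=7 [end]
Varint 1: bytes[0:1] = 7C -> value 124 (1 byte(s))
  byte[1]=0xDD cont=1 payload=0x5D=93: acc |= 93<<0 -> acc=93 shift=7
  byte[2]=0xAA cont=1 payload=0x2A=42: acc |= 42<<7 -> acc=5469 shift=14
  byte[3]=0x4B cont=0 payload=0x4B=75: acc |= 75<<14 -> acc=1234269 shift=21 [end]
Varint 2: bytes[1:4] = DD AA 4B -> value 1234269 (3 byte(s))
  byte[4]=0x55 cont=0 payload=0x55=85: acc |= 85<<0 -> acc=85 shift=7 [end]
Varint 3: bytes[4:5] = 55 -> value 85 (1 byte(s))

Answer: 124 1234269 85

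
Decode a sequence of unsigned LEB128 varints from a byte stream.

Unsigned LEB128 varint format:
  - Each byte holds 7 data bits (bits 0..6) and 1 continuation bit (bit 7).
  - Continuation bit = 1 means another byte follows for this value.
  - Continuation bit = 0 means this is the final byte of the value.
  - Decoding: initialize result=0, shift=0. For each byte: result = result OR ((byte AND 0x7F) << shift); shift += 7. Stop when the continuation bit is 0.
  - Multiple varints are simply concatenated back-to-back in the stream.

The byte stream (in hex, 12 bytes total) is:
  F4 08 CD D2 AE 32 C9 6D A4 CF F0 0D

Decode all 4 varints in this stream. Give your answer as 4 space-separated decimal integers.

Answer: 1140 105621837 14025 29108132

Derivation:
  byte[0]=0xF4 cont=1 payload=0x74=116: acc |= 116<<0 -> acc=116 shift=7
  byte[1]=0x08 cont=0 payload=0x08=8: acc |= 8<<7 -> acc=1140 shift=14 [end]
Varint 1: bytes[0:2] = F4 08 -> value 1140 (2 byte(s))
  byte[2]=0xCD cont=1 payload=0x4D=77: acc |= 77<<0 -> acc=77 shift=7
  byte[3]=0xD2 cont=1 payload=0x52=82: acc |= 82<<7 -> acc=10573 shift=14
  byte[4]=0xAE cont=1 payload=0x2E=46: acc |= 46<<14 -> acc=764237 shift=21
  byte[5]=0x32 cont=0 payload=0x32=50: acc |= 50<<21 -> acc=105621837 shift=28 [end]
Varint 2: bytes[2:6] = CD D2 AE 32 -> value 105621837 (4 byte(s))
  byte[6]=0xC9 cont=1 payload=0x49=73: acc |= 73<<0 -> acc=73 shift=7
  byte[7]=0x6D cont=0 payload=0x6D=109: acc |= 109<<7 -> acc=14025 shift=14 [end]
Varint 3: bytes[6:8] = C9 6D -> value 14025 (2 byte(s))
  byte[8]=0xA4 cont=1 payload=0x24=36: acc |= 36<<0 -> acc=36 shift=7
  byte[9]=0xCF cont=1 payload=0x4F=79: acc |= 79<<7 -> acc=10148 shift=14
  byte[10]=0xF0 cont=1 payload=0x70=112: acc |= 112<<14 -> acc=1845156 shift=21
  byte[11]=0x0D cont=0 payload=0x0D=13: acc |= 13<<21 -> acc=29108132 shift=28 [end]
Varint 4: bytes[8:12] = A4 CF F0 0D -> value 29108132 (4 byte(s))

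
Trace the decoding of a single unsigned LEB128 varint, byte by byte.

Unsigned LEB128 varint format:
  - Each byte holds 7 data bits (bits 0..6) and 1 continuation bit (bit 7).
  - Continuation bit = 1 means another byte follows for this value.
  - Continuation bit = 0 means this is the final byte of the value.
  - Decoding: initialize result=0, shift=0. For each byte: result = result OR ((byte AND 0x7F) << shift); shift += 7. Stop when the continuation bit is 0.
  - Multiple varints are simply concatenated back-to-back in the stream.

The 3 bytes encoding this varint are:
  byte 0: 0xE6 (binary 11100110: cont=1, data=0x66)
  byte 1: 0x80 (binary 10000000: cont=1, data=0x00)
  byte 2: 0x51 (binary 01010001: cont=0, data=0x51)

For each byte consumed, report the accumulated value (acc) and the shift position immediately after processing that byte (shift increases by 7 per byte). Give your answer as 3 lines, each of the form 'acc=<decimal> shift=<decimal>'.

Answer: acc=102 shift=7
acc=102 shift=14
acc=1327206 shift=21

Derivation:
byte 0=0xE6: payload=0x66=102, contrib = 102<<0 = 102; acc -> 102, shift -> 7
byte 1=0x80: payload=0x00=0, contrib = 0<<7 = 0; acc -> 102, shift -> 14
byte 2=0x51: payload=0x51=81, contrib = 81<<14 = 1327104; acc -> 1327206, shift -> 21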